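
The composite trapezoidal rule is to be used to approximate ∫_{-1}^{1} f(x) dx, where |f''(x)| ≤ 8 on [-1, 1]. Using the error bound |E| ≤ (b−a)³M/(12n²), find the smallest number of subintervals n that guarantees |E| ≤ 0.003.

43

Need 64/(12n²) ≤ 0.003.
n² ≥ 64/(12·0.003) = 1777.78 ⇒ n ≥ 42.1637, so the smallest n is 43.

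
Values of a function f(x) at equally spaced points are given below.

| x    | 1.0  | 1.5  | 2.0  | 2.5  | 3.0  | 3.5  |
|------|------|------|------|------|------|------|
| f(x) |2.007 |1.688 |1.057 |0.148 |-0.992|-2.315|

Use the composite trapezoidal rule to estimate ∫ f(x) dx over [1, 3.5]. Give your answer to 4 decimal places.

0.8735

h = 0.5, n = 5.
(h/2)·[y₀ + 2y₁ + 2y₂ + 2y₃ + 2y₄ + y₅] = 0.25·(3.494) = 0.8735.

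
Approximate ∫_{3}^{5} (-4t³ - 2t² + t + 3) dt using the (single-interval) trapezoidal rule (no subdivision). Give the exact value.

T = (b−a)/2 · [f(3) + f(5)] = 1·[(-120) + (-542)] = -662.

-662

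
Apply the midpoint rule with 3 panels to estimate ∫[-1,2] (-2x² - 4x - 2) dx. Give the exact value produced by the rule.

h = (2 − (-1))/3 = 1.
Midpoints m₁,…,m₃ = -0.5, 0.5, 1.5.
f(m₁)=-0.5, f(m₂)=-4.5, f(m₃)=-12.5.
h·[f(m₁) + f(m₂) + f(m₃)] = 1·(-17.5) = -17.5.

-17.5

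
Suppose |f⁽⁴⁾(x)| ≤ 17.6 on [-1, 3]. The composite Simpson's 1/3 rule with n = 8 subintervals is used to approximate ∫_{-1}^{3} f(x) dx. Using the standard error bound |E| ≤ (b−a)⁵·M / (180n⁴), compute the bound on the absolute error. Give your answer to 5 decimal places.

|E| ≤ (4)⁵·17.6 / (180·8⁴) = 18022.4/737280 = 0.02444.

0.02444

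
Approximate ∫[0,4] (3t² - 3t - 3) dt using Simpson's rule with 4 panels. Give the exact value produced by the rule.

28

h = (4 − 0)/4 = 1.
Nodes t₀,…,t₄ = 0, 1, 2, 3, 4.
f(t) = 3t² - 3t - 3: f₀=-3, f₁=-3, f₂=3, f₃=15, f₄=33.
(h/3)·[f₀ + 4f₁ + 2f₂ + 4f₃ + f₄] = 0.333333·(84) = 28.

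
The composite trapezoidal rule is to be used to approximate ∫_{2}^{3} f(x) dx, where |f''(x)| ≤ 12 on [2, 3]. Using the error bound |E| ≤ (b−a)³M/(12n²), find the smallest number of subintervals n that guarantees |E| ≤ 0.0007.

38

Need 12/(12n²) ≤ 0.0007.
n² ≥ 12/(12·0.0007) = 1428.57 ⇒ n ≥ 37.7964, so the smallest n is 38.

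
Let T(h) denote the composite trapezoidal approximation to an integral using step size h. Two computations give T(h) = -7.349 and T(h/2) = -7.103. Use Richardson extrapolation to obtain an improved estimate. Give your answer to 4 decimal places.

R = (4·T(h/2) − T(h)) / 3 = (4·(-7.103) − (-7.349))/3 = (-21.063)/3 = -7.0210.

-7.0210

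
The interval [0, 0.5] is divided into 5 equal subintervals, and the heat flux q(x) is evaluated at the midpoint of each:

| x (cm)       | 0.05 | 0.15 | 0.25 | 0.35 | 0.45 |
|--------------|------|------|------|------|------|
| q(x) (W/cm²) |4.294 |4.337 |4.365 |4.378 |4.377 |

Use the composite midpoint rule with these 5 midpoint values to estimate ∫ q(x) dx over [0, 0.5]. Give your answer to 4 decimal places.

2.1751

h = 0.1, n = 5.
h·[y(m₁) + y(m₂) + y(m₃) + y(m₄) + y(m₅)] = 0.1·(21.751) = 2.1751.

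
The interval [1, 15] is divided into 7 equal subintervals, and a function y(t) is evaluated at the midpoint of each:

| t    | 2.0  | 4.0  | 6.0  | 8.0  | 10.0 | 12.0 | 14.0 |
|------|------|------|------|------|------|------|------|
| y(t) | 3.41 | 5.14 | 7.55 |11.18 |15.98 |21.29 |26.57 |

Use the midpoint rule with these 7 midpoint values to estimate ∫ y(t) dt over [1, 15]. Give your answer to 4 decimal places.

h = 2, n = 7.
h·[y(m₁) + y(m₂) + y(m₃) + y(m₄) + y(m₅) + y(m₆) + y(m₇)] = 2·(91.12) = 182.2400.

182.2400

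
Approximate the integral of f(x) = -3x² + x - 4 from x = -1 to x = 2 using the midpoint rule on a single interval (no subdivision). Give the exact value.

-12.75

M = (b−a)·f(0.5) = 3·(-4.25) = -12.75.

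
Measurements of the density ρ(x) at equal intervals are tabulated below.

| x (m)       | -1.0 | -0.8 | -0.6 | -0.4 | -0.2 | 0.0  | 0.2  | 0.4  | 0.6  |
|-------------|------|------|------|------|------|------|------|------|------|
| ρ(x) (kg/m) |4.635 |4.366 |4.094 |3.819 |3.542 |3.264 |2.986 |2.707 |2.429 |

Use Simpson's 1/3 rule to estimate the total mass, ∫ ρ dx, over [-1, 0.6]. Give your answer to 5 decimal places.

5.66213

h = 0.2, n = 8.
(h/3)·[y₀ + 4y₁ + 2y₂ + 4y₃ + 2y₄ + 4y₅ + 2y₆ + 4y₇ + y₈] = 0.066667·(84.932) = 5.66213.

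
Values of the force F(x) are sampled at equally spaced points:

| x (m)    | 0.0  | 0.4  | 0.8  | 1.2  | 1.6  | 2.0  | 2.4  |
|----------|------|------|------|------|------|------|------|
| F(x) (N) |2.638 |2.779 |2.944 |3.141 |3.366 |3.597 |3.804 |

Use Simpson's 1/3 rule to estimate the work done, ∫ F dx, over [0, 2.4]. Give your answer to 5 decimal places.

7.61733

h = 0.4, n = 6.
(h/3)·[y₀ + 4y₁ + 2y₂ + 4y₃ + 2y₄ + 4y₅ + y₆] = 0.133333·(57.130) = 7.61733.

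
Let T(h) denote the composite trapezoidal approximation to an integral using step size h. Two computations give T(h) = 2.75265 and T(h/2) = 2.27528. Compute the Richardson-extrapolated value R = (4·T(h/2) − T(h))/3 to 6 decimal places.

R = (4·T(h/2) − T(h)) / 3 = (4·2.27528 − 2.75265)/3 = (6.34847)/3 = 2.116157.

2.116157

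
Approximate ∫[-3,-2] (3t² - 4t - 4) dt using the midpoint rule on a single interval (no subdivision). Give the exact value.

M = (b−a)·f(-2.5) = 1·(24.75) = 24.75.

24.75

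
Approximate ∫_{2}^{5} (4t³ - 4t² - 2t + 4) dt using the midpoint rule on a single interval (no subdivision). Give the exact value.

358.5

M = (b−a)·f(3.5) = 3·(119.5) = 358.5.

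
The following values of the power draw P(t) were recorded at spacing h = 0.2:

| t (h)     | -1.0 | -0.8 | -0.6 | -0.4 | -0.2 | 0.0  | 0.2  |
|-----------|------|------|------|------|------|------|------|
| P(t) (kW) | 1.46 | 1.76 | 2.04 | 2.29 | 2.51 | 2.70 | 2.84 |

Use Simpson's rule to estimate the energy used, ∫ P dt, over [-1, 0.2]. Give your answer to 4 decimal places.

2.6933

h = 0.2, n = 6.
(h/3)·[y₀ + 4y₁ + 2y₂ + 4y₃ + 2y₄ + 4y₅ + y₆] = 0.066667·(40.40) = 2.6933.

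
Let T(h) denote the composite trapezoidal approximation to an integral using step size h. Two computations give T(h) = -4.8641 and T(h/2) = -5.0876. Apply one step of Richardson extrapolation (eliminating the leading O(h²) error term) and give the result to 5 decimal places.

R = (4·T(h/2) − T(h)) / 3 = (4·(-5.0876) − (-4.8641))/3 = (-15.4863)/3 = -5.16210.

-5.16210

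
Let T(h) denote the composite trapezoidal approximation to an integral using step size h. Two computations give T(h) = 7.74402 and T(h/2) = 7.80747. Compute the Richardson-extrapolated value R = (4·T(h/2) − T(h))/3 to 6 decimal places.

7.828620

R = (4·T(h/2) − T(h)) / 3 = (4·7.80747 − 7.74402)/3 = (23.48586)/3 = 7.828620.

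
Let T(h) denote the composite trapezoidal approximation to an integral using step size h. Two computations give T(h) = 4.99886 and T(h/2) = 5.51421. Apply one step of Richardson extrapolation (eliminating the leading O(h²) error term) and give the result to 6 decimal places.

R = (4·T(h/2) − T(h)) / 3 = (4·5.51421 − 4.99886)/3 = (17.05798)/3 = 5.685993.

5.685993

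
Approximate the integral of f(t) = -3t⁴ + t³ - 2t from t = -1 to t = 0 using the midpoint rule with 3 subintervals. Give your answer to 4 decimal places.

0.2184

h = (0 − (-1))/3 = 0.333333.
Midpoints m₁,…,m₃ = -0.833333, -0.5, -0.166667.
f(m₁)=-0.358796, f(m₂)=0.6875, f(m₃)=0.326389.
h·[f(m₁) + f(m₂) + f(m₃)] = 0.333333·(0.655093) = 0.2184.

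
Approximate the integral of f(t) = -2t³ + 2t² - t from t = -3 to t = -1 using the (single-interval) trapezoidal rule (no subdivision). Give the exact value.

80

T = (b−a)/2 · [f(-3) + f(-1)] = 1·[75 + 5] = 80.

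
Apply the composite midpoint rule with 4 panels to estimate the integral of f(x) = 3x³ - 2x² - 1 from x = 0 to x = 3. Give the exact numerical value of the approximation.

38.1328125

h = (3 − 0)/4 = 0.75.
Midpoints m₁,…,m₄ = 0.375, 1.125, 1.875, 2.625.
f(m₁)=-1.123046875, f(m₂)=0.740234375, f(m₃)=11.744140625, f(m₄)=39.482421875.
h·[f(m₁) + f(m₂) + f(m₃) + f(m₄)] = 0.75·(50.84375) = 38.1328125.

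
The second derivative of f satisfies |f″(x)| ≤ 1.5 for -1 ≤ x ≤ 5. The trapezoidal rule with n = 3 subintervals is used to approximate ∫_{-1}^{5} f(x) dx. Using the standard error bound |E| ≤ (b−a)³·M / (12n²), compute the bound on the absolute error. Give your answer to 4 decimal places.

|E| ≤ (6)³·1.5 / (12·3²) = 324/108 = 3.0000.

3.0000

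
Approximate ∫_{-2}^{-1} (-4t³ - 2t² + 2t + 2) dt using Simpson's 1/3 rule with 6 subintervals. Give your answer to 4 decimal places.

h = (-1 − (-2))/6 = 0.166667.
Nodes t₀,…,t₆ = -2, -1.833333, -1.666667, -1.5, -1.333333, -1.166667, -1.
f(t) = -4t³ - 2t² + 2t + 2: f₀=22, f₁=16.259259, f₂=11.629630, f₃=8, f₄=5.259259, f₅=3.296296, f₆=2.
(h/3)·[f₀ + 4f₁ + 2f₂ + 4f₃ + 2f₄ + 4f₅ + f₆] = 0.055556·(168) = 9.3333.

9.3333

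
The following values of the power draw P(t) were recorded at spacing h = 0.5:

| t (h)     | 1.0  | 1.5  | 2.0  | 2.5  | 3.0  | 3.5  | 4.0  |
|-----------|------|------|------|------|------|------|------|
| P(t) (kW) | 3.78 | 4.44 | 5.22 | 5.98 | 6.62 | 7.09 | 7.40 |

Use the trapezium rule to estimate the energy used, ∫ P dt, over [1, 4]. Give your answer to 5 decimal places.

17.47000

h = 0.5, n = 6.
(h/2)·[y₀ + 2y₁ + 2y₂ + 2y₃ + 2y₄ + 2y₅ + y₆] = 0.25·(69.88) = 17.47000.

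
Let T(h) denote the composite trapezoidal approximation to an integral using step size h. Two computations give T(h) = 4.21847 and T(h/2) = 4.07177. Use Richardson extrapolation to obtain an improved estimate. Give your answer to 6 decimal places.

R = (4·T(h/2) − T(h)) / 3 = (4·4.07177 − 4.21847)/3 = (12.06861)/3 = 4.022870.

4.022870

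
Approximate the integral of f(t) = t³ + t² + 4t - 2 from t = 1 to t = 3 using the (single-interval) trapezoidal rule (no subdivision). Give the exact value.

T = (b−a)/2 · [f(1) + f(3)] = 1·[4 + 46] = 50.

50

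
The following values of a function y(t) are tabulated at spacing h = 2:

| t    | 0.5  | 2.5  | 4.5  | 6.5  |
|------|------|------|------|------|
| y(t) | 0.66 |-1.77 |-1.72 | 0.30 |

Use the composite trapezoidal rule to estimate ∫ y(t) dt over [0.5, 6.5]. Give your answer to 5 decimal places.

-6.02000

h = 2, n = 3.
(h/2)·[y₀ + 2y₁ + 2y₂ + y₃] = 1·(-6.02) = -6.02000.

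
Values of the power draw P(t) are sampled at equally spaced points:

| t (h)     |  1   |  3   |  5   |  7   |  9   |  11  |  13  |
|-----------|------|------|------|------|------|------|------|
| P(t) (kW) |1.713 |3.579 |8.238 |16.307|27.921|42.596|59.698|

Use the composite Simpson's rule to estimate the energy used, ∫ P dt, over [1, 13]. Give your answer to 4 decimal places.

h = 2, n = 6.
(h/3)·[y₀ + 4y₁ + 2y₂ + 4y₃ + 2y₄ + 4y₅ + y₆] = 0.666667·(383.657) = 255.7713.

255.7713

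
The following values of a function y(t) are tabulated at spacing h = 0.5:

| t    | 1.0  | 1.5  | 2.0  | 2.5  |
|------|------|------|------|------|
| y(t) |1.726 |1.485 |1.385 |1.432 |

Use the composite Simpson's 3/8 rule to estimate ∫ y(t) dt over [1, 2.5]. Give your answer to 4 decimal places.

h = 0.5, n = 3.
(3h/8)·[y₀ + 3y₁ + 3y₂ + y₃] = 0.1875·(11.768) = 2.2065.

2.2065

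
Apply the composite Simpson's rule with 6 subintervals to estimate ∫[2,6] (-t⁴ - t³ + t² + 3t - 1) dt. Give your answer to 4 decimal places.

-1755.5720

h = (6 − 2)/6 = 0.666667.
Nodes t₀,…,t₆ = 2, 2.666667, 3.333333, 4, 4.666667, 5.333333, 6.
f(t) = -t⁴ - t³ + t² + 3t - 1: f₀=-15, f₁=-55.419753, f₂=-140.382716, f₃=-293, f₄=-541.123457, f₅=-917.345679, f₆=-1459.
(h/3)·[f₀ + 4f₁ + 2f₂ + 4f₃ + 2f₄ + 4f₅ + f₆] = 0.222222·(-7900.074074) = -1755.5720.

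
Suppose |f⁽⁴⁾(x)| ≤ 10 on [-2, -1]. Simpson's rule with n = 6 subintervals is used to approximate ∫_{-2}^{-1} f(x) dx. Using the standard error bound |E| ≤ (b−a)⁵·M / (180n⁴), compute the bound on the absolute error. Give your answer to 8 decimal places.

|E| ≤ (1)⁵·10 / (180·6⁴) = 10/233280 = 0.00004287.

0.00004287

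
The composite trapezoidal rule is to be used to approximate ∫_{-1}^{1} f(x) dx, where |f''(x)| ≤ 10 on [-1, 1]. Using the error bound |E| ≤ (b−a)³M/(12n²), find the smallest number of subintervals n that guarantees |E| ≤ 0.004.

41

Need 80/(12n²) ≤ 0.004.
n² ≥ 80/(12·0.004) = 1666.67 ⇒ n ≥ 40.8248, so the smallest n is 41.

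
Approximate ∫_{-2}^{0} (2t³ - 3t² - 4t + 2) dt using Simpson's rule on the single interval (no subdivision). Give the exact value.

-4

S = (b−a)/6 · [f(-2) + 4f(-1) + f(0)] = 0.333333·[(-18) + 4·1 + 2] = -4.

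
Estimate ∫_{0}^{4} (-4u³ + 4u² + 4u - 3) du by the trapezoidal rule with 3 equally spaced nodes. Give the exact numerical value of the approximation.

-204

h = (4 − 0)/2 = 2.
Nodes u₀,…,u₂ = 0, 2, 4.
f(u) = -4u³ + 4u² + 4u - 3: f₀=-3, f₁=-11, f₂=-179.
(h/2)·[f₀ + 2f₁ + f₂] = 1·(-204) = -204.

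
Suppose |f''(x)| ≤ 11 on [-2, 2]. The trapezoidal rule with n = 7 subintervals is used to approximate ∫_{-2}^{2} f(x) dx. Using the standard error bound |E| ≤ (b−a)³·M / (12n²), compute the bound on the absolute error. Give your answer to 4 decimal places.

1.1973

|E| ≤ (4)³·11 / (12·7²) = 704/588 = 1.1973.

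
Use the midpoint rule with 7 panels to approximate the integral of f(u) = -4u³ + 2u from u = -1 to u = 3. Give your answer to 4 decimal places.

h = (3 − (-1))/7 = 0.571429.
Midpoints m₁,…,m₇ = -0.714286, -0.142857, 0.428571, 1, 1.571429, 2.142857, 2.714286.
f(m₁)=0.029155, f(m₂)=-0.274052, f(m₃)=0.542274, f(m₄)=-2, f(m₅)=-12.379009, f(m₆)=-35.072886, f(m₇)=-74.559767.
h·[f(m₁) + f(m₂) + f(m₃) + f(m₄) + f(m₅) + f(m₆) + f(m₇)] = 0.571429·(-123.714286) = -70.6939.

-70.6939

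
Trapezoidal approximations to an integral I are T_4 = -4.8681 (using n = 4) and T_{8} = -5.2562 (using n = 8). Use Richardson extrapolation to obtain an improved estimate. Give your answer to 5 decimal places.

-5.38557

R = (4·T_{8} − T_4) / 3 = (4·(-5.2562) − (-4.8681))/3 = (-16.1567)/3 = -5.38557.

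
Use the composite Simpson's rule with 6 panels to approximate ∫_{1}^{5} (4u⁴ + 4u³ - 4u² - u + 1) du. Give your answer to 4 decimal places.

2950.2881

h = (5 − 1)/6 = 0.666667.
Nodes u₀,…,u₆ = 1, 1.666667, 2.333333, 3, 3.666667, 4.333333, 5.
f(u) = 4u⁴ + 4u³ - 4u² - u + 1: f₀=4, f₁=37.604938, f₂=146.271605, f₃=394, f₄=863.753086, f₅=1657.456790, f₆=2896.
(h/3)·[f₀ + 4f₁ + 2f₂ + 4f₃ + 2f₄ + 4f₅ + f₆] = 0.222222·(13276.296296) = 2950.2881.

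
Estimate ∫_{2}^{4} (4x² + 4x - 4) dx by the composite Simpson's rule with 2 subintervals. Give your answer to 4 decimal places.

90.6667

h = (4 − 2)/2 = 1.
Nodes x₀,…,x₂ = 2, 3, 4.
f(x) = 4x² + 4x - 4: f₀=20, f₁=44, f₂=76.
(h/3)·[f₀ + 4f₁ + f₂] = 0.333333·(272) = 90.6667.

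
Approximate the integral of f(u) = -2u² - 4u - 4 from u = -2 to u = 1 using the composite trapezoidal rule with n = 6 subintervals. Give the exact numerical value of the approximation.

-12.25

h = (1 − (-2))/6 = 0.5.
Nodes u₀,…,u₆ = -2, -1.5, -1, -0.5, 0, 0.5, 1.
f(u) = -2u² - 4u - 4: f₀=-4, f₁=-2.5, f₂=-2, f₃=-2.5, f₄=-4, f₅=-6.5, f₆=-10.
(h/2)·[f₀ + 2f₁ + 2f₂ + 2f₃ + 2f₄ + 2f₅ + f₆] = 0.25·(-49) = -12.25.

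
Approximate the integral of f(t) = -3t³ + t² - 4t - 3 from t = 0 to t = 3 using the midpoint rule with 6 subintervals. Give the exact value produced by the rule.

h = (3 − 0)/6 = 0.5.
Midpoints m₁,…,m₆ = 0.25, 0.75, 1.25, 1.75, 2.25, 2.75.
f(m₁)=-3.984375, f(m₂)=-6.703125, f(m₃)=-12.296875, f(m₄)=-23.015625, f(m₅)=-41.109375, f(m₆)=-68.828125.
h·[f(m₁) + f(m₂) + f(m₃) + f(m₄) + f(m₅) + f(m₆)] = 0.5·(-155.9375) = -77.96875.

-77.96875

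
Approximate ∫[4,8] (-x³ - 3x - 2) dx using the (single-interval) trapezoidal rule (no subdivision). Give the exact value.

T = (b−a)/2 · [f(4) + f(8)] = 2·[(-78) + (-538)] = -1232.

-1232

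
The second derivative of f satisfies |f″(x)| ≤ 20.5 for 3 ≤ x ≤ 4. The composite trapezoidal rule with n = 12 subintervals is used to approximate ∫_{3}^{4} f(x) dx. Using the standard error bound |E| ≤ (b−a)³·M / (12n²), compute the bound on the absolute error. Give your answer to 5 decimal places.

|E| ≤ (1)³·20.5 / (12·12²) = 20.5/1728 = 0.01186.

0.01186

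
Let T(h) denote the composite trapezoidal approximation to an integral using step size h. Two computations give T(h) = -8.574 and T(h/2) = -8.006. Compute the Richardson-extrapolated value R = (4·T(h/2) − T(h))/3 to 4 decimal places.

-7.8167

R = (4·T(h/2) − T(h)) / 3 = (4·(-8.006) − (-8.574))/3 = (-23.450)/3 = -7.8167.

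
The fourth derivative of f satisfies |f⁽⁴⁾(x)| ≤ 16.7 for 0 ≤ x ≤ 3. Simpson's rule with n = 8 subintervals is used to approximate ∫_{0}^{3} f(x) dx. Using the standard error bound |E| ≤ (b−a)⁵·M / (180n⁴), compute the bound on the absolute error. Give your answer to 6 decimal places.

0.005504

|E| ≤ (3)⁵·16.7 / (180·8⁴) = 4058.1/737280 = 0.005504.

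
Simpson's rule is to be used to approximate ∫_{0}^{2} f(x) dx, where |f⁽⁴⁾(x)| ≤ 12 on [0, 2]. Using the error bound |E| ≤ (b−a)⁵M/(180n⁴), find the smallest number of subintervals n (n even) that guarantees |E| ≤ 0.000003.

30

Need 384/(180n⁴) ≤ 0.000003.
n⁴ ≥ 384/(180·0.000003) = 711111 ⇒ n ≥ 29.0392, so the smallest even n is 30. (n must be even for Simpson's rule.)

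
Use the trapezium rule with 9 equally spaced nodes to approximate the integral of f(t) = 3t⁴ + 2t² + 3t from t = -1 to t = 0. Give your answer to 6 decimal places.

-0.212524

h = (0 − (-1))/8 = 0.125.
Nodes t₀,…,t₈ = -1, -0.875, -0.75, -0.625, -0.5, -0.375, -0.25, -0.125, 0.
f(t) = 3t⁴ + 2t² + 3t: f₀=2, f₁=0.664794921875, f₂=-0.17578125, f₃=-0.635986328125, f₄=-0.8125, f₅=-0.784423828125, f₆=-0.61328125, f₇=-0.343017578125, f₈=0.
(h/2)·[f₀ + 2f₁ + 2f₂ + 2f₃ + 2f₄ + 2f₅ + 2f₆ + 2f₇ + f₈] = 0.0625·(-3.400390625) = -0.212524.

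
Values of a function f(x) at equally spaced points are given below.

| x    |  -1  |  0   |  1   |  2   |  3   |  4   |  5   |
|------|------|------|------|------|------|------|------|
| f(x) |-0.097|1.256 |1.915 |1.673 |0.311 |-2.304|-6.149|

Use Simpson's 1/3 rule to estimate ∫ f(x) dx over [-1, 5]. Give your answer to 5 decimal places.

h = 1, n = 6.
(h/3)·[y₀ + 4y₁ + 2y₂ + 4y₃ + 2y₄ + 4y₅ + y₆] = 0.333333·(0.706) = 0.23533.

0.23533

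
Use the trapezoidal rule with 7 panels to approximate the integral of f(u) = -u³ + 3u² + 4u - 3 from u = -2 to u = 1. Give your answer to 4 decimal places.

h = (1 − (-2))/7 = 0.428571.
Nodes u₀,…,u₇ = -2, -1.571429, -1.142857, -0.714286, -0.285714, 0.142857, 0.571429, 1.
f(u) = -u³ + 3u² + 4u - 3: f₀=9, f₁=2.002915, f₂=-2.160350, f₃=-3.962099, f₄=-3.874636, f₅=-2.370262, f₆=0.078717, f₇=3.
(h/2)·[f₀ + 2f₁ + 2f₂ + 2f₃ + 2f₄ + 2f₅ + 2f₆ + f₇] = 0.214286·(-8.571429) = -1.8367.

-1.8367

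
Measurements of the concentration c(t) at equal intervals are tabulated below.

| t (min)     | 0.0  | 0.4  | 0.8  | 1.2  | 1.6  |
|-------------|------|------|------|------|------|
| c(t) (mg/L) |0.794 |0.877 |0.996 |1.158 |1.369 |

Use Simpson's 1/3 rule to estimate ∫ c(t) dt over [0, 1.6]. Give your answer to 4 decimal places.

1.6393

h = 0.4, n = 4.
(h/3)·[y₀ + 4y₁ + 2y₂ + 4y₃ + y₄] = 0.133333·(12.295) = 1.6393.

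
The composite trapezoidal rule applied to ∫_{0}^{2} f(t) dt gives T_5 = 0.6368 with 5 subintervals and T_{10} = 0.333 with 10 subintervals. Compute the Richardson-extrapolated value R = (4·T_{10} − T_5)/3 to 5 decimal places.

R = (4·T_{10} − T_5) / 3 = (4·0.333 − 0.6368)/3 = (0.6952)/3 = 0.23173.

0.23173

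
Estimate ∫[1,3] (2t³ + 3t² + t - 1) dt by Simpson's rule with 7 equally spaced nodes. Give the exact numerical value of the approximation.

68

h = (3 − 1)/6 = 0.333333.
Nodes t₀,…,t₆ = 1, 1.333333, 1.666667, 2, 2.333333, 2.666667, 3.
f(t) = 2t³ + 3t² + t - 1: f₀=5, f₁=10.407407, f₂=18.259259, f₃=29, f₄=43.074074, f₅=60.925926, f₆=83.
(h/3)·[f₀ + 4f₁ + 2f₂ + 4f₃ + 2f₄ + 4f₅ + f₆] = 0.111111·(612) = 68.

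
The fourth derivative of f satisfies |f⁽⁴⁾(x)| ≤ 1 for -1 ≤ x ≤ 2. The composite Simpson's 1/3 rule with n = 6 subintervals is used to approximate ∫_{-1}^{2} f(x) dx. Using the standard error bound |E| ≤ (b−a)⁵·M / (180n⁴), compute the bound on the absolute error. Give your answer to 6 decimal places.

|E| ≤ (3)⁵·1 / (180·6⁴) = 243/233280 = 0.001042.

0.001042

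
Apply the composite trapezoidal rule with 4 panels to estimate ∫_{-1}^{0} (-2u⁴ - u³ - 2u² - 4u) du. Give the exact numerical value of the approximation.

1.13671875

h = (0 − (-1))/4 = 0.25.
Nodes u₀,…,u₄ = -1, -0.75, -0.5, -0.25, 0.
f(u) = -2u⁴ - u³ - 2u² - 4u: f₀=1, f₁=1.6640625, f₂=1.5, f₃=0.8828125, f₄=0.
(h/2)·[f₀ + 2f₁ + 2f₂ + 2f₃ + f₄] = 0.125·(9.09375) = 1.13671875.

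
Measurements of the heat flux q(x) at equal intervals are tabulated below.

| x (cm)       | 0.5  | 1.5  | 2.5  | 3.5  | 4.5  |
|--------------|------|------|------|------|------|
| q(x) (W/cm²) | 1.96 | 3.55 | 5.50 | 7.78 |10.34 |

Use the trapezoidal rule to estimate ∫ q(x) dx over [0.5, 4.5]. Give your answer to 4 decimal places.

h = 1, n = 4.
(h/2)·[y₀ + 2y₁ + 2y₂ + 2y₃ + y₄] = 0.5·(45.96) = 22.9800.

22.9800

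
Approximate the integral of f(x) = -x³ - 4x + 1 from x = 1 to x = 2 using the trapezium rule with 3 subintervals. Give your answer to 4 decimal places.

-8.8333

h = (2 − 1)/3 = 0.333333.
Nodes x₀,…,x₃ = 1, 1.333333, 1.666667, 2.
f(x) = -x³ - 4x + 1: f₀=-4, f₁=-6.703704, f₂=-10.296296, f₃=-15.
(h/2)·[f₀ + 2f₁ + 2f₂ + f₃] = 0.166667·(-53) = -8.8333.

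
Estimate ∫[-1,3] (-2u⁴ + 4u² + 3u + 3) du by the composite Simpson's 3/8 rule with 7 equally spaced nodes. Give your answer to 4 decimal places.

h = (3 − (-1))/6 = 0.666667.
Nodes u₀,…,u₆ = -1, -0.333333, 0.333333, 1, 1.666667, 2.333333, 3.
f(u) = -2u⁴ + 4u² + 3u + 3: f₀=2, f₁=2.419753, f₂=4.419753, f₃=8, f₄=3.679012, f₅=-27.506173, f₆=-114.
(3h/8)·[f₀ + 3f₁ + 3f₂ + 2f₃ + 3f₄ + 3f₅ + f₆] = 0.25·(-146.962963) = -36.7407.

-36.7407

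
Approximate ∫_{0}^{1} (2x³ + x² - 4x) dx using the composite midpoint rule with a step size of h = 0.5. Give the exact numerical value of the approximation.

-1.25

h = (1 − 0)/2 = 0.5.
Midpoints m₁,…,m₂ = 0.25, 0.75.
f(m₁)=-0.90625, f(m₂)=-1.59375.
h·[f(m₁) + f(m₂)] = 0.5·(-2.5) = -1.25.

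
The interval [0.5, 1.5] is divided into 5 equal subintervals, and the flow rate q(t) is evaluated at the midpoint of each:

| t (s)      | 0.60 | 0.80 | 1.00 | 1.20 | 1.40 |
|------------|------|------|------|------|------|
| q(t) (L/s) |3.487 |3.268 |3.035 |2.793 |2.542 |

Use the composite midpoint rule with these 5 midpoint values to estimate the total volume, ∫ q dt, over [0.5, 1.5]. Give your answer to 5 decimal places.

3.02500

h = 0.2, n = 5.
h·[y(m₁) + y(m₂) + y(m₃) + y(m₄) + y(m₅)] = 0.2·(15.125) = 3.02500.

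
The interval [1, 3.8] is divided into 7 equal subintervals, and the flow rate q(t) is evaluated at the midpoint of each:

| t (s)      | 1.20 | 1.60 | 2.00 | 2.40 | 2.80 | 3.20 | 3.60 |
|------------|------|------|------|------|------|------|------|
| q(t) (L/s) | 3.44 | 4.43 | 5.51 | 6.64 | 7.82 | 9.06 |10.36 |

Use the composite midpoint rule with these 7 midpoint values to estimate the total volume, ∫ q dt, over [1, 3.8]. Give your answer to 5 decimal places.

h = 0.4, n = 7.
h·[y(m₁) + y(m₂) + y(m₃) + y(m₄) + y(m₅) + y(m₆) + y(m₇)] = 0.4·(47.26) = 18.90400.

18.90400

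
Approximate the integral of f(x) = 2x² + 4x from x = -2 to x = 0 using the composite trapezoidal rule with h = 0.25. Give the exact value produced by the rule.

-2.625

h = (0 − (-2))/8 = 0.25.
Nodes x₀,…,x₈ = -2, -1.75, -1.5, -1.25, -1, -0.75, -0.5, -0.25, 0.
f(x) = 2x² + 4x: f₀=0, f₁=-0.875, f₂=-1.5, f₃=-1.875, f₄=-2, f₅=-1.875, f₆=-1.5, f₇=-0.875, f₈=0.
(h/2)·[f₀ + 2f₁ + 2f₂ + 2f₃ + 2f₄ + 2f₅ + 2f₆ + 2f₇ + f₈] = 0.125·(-21) = -2.625.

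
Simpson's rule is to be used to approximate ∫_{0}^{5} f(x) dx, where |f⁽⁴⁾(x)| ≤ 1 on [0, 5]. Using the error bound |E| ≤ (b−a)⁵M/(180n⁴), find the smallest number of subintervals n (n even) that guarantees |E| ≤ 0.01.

Need 3125/(180n⁴) ≤ 0.01.
n⁴ ≥ 3125/(180·0.01) = 1736.11 ⇒ n ≥ 6.4550, so the smallest even n is 8. (n must be even for Simpson's rule.)

8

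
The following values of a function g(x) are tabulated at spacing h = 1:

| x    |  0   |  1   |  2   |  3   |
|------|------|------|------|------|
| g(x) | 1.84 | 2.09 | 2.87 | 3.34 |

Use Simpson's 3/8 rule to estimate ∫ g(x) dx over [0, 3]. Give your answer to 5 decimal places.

7.52250

h = 1, n = 3.
(3h/8)·[y₀ + 3y₁ + 3y₂ + y₃] = 0.375·(20.06) = 7.52250.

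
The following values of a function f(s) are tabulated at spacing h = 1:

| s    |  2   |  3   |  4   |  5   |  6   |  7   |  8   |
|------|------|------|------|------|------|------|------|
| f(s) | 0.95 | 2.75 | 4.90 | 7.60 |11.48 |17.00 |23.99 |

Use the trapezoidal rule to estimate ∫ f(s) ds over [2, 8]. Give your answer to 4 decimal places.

56.2000

h = 1, n = 6.
(h/2)·[y₀ + 2y₁ + 2y₂ + 2y₃ + 2y₄ + 2y₅ + y₆] = 0.5·(112.40) = 56.2000.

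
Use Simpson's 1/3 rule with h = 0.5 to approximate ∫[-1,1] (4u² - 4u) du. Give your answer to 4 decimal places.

h = (1 − (-1))/4 = 0.5.
Nodes u₀,…,u₄ = -1, -0.5, 0, 0.5, 1.
f(u) = 4u² - 4u: f₀=8, f₁=3, f₂=0, f₃=-1, f₄=0.
(h/3)·[f₀ + 4f₁ + 2f₂ + 4f₃ + f₄] = 0.166667·(16) = 2.6667.

2.6667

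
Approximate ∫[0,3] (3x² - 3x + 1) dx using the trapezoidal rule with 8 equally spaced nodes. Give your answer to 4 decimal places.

16.7755

h = (3 − 0)/7 = 0.428571.
Nodes x₀,…,x₇ = 0, 0.428571, 0.857143, 1.285714, 1.714286, 2.142857, 2.571429, 3.
f(x) = 3x² - 3x + 1: f₀=1, f₁=0.265306, f₂=0.632653, f₃=2.102041, f₄=4.673469, f₅=8.346939, f₆=13.122449, f₇=19.
(h/2)·[f₀ + 2f₁ + 2f₂ + 2f₃ + 2f₄ + 2f₅ + 2f₆ + f₇] = 0.214286·(78.285714) = 16.7755.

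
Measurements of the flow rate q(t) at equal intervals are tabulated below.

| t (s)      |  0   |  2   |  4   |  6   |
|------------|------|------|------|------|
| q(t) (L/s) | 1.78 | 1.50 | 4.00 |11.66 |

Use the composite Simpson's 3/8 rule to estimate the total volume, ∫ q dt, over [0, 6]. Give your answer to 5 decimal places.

22.45500

h = 2, n = 3.
(3h/8)·[y₀ + 3y₁ + 3y₂ + y₃] = 0.75·(29.94) = 22.45500.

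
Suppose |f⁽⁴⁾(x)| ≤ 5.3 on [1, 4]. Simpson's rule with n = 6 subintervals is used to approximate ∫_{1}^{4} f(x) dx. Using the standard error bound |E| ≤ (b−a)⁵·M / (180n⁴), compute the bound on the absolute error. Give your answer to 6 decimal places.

0.005521

|E| ≤ (3)⁵·5.3 / (180·6⁴) = 1287.9/233280 = 0.005521.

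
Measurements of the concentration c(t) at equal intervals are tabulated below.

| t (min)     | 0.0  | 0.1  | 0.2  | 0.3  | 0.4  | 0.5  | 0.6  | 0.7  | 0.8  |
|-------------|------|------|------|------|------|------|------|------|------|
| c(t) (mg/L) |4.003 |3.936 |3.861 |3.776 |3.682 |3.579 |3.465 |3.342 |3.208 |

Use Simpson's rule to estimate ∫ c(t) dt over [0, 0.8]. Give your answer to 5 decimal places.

2.92530

h = 0.1, n = 8.
(h/3)·[y₀ + 4y₁ + 2y₂ + 4y₃ + 2y₄ + 4y₅ + 2y₆ + 4y₇ + y₈] = 0.033333·(87.759) = 2.92530.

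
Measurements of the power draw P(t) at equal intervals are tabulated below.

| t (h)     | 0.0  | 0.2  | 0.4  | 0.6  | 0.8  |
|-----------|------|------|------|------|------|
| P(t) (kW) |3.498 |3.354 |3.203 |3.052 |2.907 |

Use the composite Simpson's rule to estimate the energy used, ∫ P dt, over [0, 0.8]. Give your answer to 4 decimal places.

2.5623

h = 0.2, n = 4.
(h/3)·[y₀ + 4y₁ + 2y₂ + 4y₃ + y₄] = 0.066667·(38.435) = 2.5623.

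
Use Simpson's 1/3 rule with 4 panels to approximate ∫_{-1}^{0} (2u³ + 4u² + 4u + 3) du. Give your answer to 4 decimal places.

h = (0 − (-1))/4 = 0.25.
Nodes u₀,…,u₄ = -1, -0.75, -0.5, -0.25, 0.
f(u) = 2u³ + 4u² + 4u + 3: f₀=1, f₁=1.40625, f₂=1.75, f₃=2.21875, f₄=3.
(h/3)·[f₀ + 4f₁ + 2f₂ + 4f₃ + f₄] = 0.083333·(22) = 1.8333.

1.8333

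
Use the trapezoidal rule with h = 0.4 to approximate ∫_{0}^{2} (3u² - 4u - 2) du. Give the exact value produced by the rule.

-3.84

h = (2 − 0)/5 = 0.4.
Nodes u₀,…,u₅ = 0, 0.4, 0.8, 1.2, 1.6, 2.
f(u) = 3u² - 4u - 2: f₀=-2, f₁=-3.12, f₂=-3.28, f₃=-2.48, f₄=-0.72, f₅=2.
(h/2)·[f₀ + 2f₁ + 2f₂ + 2f₃ + 2f₄ + f₅] = 0.2·(-19.2) = -3.84.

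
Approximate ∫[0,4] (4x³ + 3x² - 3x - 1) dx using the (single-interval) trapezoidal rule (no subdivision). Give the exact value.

580

T = (b−a)/2 · [f(0) + f(4)] = 2·[(-1) + 291] = 580.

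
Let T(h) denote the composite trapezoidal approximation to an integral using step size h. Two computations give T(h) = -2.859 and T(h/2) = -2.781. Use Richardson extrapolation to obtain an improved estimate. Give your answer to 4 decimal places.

R = (4·T(h/2) − T(h)) / 3 = (4·(-2.781) − (-2.859))/3 = (-8.265)/3 = -2.7550.

-2.7550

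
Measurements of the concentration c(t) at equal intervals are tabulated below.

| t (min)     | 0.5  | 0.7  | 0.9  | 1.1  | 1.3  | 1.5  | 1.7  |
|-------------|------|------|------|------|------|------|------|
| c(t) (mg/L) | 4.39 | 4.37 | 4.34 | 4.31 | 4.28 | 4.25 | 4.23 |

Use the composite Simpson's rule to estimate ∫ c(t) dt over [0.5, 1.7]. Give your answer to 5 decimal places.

5.17200

h = 0.2, n = 6.
(h/3)·[y₀ + 4y₁ + 2y₂ + 4y₃ + 2y₄ + 4y₅ + y₆] = 0.066667·(77.58) = 5.17200.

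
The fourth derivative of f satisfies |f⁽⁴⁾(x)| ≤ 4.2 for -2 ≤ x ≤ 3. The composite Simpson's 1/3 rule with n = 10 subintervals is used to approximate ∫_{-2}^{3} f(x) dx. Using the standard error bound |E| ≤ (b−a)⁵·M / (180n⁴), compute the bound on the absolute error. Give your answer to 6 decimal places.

0.007292

|E| ≤ (5)⁵·4.2 / (180·10⁴) = 13125/1800000 = 0.007292.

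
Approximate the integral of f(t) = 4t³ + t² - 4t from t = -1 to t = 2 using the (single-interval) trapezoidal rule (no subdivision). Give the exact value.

T = (b−a)/2 · [f(-1) + f(2)] = 1.5·[1 + 28] = 43.5.

43.5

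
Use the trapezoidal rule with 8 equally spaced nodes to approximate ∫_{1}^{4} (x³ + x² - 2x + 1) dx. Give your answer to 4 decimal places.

73.5306

h = (4 − 1)/7 = 0.428571.
Nodes x₀,…,x₇ = 1, 1.428571, 1.857143, 2.285714, 2.714286, 3.142857, 3.571429, 4.
f(x) = x³ + x² - 2x + 1: f₀=1, f₁=3.099125, f₂=7.139942, f₃=13.594752, f₄=22.935860, f₅=35.635569, f₆=52.166181, f₇=73.
(h/2)·[f₀ + 2f₁ + 2f₂ + 2f₃ + 2f₄ + 2f₅ + 2f₆ + f₇] = 0.214286·(343.142857) = 73.5306.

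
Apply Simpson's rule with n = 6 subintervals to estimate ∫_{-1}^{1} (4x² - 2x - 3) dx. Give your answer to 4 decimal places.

-3.3333

h = (1 − (-1))/6 = 0.333333.
Nodes x₀,…,x₆ = -1, -0.666667, -0.333333, 0, 0.333333, 0.666667, 1.
f(x) = 4x² - 2x - 3: f₀=3, f₁=0.111111, f₂=-1.888889, f₃=-3, f₄=-3.222222, f₅=-2.555556, f₆=-1.
(h/3)·[f₀ + 4f₁ + 2f₂ + 4f₃ + 2f₄ + 4f₅ + f₆] = 0.111111·(-30) = -3.3333.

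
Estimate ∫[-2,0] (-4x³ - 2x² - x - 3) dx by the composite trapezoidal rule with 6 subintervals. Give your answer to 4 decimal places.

h = (0 − (-2))/6 = 0.333333.
Nodes x₀,…,x₆ = -2, -1.666667, -1.333333, -1, -0.666667, -0.333333, 0.
f(x) = -4x³ - 2x² - x - 3: f₀=23, f₁=11.629630, f₂=4.259259, f₃=0, f₄=-2.037037, f₅=-2.740741, f₆=-3.
(h/2)·[f₀ + 2f₁ + 2f₂ + 2f₃ + 2f₄ + 2f₅ + f₆] = 0.166667·(42.222222) = 7.0370.

7.0370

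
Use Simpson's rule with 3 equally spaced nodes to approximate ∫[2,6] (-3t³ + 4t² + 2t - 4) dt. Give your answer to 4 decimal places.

h = (6 − 2)/2 = 2.
Nodes t₀,…,t₂ = 2, 4, 6.
f(t) = -3t³ + 4t² + 2t - 4: f₀=-8, f₁=-124, f₂=-496.
(h/3)·[f₀ + 4f₁ + f₂] = 0.666667·(-1000) = -666.6667.

-666.6667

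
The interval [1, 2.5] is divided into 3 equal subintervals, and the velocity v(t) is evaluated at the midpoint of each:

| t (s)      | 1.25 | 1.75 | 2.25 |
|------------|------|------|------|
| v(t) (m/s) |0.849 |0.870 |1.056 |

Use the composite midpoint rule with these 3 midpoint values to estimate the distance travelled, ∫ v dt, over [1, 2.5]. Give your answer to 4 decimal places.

1.3875

h = 0.5, n = 3.
h·[y(m₁) + y(m₂) + y(m₃)] = 0.5·(2.775) = 1.3875.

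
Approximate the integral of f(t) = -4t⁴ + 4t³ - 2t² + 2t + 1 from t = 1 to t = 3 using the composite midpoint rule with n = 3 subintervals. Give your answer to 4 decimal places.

h = (3 − 1)/3 = 0.666667.
Midpoints m₁,…,m₃ = 1.333333, 2, 2.666667.
f(m₁)=-3.049383, f(m₂)=-35, f(m₃)=-134.308642.
h·[f(m₁) + f(m₂) + f(m₃)] = 0.666667·(-172.358025) = -114.9053.

-114.9053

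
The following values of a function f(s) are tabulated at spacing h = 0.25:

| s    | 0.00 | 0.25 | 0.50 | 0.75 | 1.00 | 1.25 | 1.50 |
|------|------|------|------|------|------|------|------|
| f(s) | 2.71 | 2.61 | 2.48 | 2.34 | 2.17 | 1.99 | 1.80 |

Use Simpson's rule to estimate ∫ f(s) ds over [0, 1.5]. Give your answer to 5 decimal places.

3.46417

h = 0.25, n = 6.
(h/3)·[y₀ + 4y₁ + 2y₂ + 4y₃ + 2y₄ + 4y₅ + y₆] = 0.083333·(41.57) = 3.46417.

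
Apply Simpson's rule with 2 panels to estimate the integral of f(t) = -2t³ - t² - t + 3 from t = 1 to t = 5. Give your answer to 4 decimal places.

-353.3333

h = (5 − 1)/2 = 2.
Nodes t₀,…,t₂ = 1, 3, 5.
f(t) = -2t³ - t² - t + 3: f₀=-1, f₁=-63, f₂=-277.
(h/3)·[f₀ + 4f₁ + f₂] = 0.666667·(-530) = -353.3333.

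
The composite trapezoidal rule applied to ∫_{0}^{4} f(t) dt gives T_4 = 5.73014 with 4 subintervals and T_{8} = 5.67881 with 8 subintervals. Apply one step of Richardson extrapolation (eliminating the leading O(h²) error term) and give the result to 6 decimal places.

R = (4·T_{8} − T_4) / 3 = (4·5.67881 − 5.73014)/3 = (16.98510)/3 = 5.661700.

5.661700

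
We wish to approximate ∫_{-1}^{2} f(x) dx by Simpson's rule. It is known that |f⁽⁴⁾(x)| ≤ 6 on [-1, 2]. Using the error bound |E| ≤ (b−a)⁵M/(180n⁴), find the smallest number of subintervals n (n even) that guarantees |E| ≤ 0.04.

Need 1458/(180n⁴) ≤ 0.04.
n⁴ ≥ 1458/(180·0.04) = 202.5 ⇒ n ≥ 3.7723, so the smallest even n is 4. (n must be even for Simpson's rule.)

4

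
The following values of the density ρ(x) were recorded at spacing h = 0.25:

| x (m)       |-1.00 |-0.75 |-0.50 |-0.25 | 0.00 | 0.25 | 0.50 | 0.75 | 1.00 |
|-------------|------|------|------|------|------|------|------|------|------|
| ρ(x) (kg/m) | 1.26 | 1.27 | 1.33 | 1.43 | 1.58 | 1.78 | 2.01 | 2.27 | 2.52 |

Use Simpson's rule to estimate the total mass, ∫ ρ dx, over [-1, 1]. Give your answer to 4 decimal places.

3.3850

h = 0.25, n = 8.
(h/3)·[y₀ + 4y₁ + 2y₂ + 4y₃ + 2y₄ + 4y₅ + 2y₆ + 4y₇ + y₈] = 0.083333·(40.62) = 3.3850.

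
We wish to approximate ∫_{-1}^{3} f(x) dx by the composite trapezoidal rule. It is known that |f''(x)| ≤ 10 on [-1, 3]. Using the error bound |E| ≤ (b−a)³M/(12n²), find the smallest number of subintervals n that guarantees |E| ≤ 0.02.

Need 640/(12n²) ≤ 0.02.
n² ≥ 640/(12·0.02) = 2666.67 ⇒ n ≥ 51.6398, so the smallest n is 52.

52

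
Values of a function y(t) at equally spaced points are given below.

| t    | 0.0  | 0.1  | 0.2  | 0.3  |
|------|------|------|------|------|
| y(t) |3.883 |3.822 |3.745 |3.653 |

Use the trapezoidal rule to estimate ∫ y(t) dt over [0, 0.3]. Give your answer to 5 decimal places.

h = 0.1, n = 3.
(h/2)·[y₀ + 2y₁ + 2y₂ + y₃] = 0.05·(22.670) = 1.13350.

1.13350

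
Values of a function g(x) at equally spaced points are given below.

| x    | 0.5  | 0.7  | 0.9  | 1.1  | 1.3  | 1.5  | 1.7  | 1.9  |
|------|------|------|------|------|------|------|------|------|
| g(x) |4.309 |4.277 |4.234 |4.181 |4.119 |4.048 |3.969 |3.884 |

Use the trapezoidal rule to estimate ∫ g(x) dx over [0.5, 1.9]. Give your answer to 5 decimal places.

5.78490

h = 0.2, n = 7.
(h/2)·[y₀ + 2y₁ + 2y₂ + 2y₃ + 2y₄ + 2y₅ + 2y₆ + y₇] = 0.1·(57.849) = 5.78490.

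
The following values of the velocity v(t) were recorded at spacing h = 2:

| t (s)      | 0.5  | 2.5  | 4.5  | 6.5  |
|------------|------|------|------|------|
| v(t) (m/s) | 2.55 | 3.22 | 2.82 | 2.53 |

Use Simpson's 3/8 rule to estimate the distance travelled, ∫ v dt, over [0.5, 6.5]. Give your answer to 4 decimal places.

h = 2, n = 3.
(3h/8)·[y₀ + 3y₁ + 3y₂ + y₃] = 0.75·(23.20) = 17.4000.

17.4000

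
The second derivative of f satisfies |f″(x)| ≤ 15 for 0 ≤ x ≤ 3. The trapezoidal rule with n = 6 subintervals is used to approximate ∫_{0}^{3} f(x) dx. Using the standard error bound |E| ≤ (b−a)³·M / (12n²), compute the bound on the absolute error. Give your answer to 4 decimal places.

|E| ≤ (3)³·15 / (12·6²) = 405/432 = 0.9375.

0.9375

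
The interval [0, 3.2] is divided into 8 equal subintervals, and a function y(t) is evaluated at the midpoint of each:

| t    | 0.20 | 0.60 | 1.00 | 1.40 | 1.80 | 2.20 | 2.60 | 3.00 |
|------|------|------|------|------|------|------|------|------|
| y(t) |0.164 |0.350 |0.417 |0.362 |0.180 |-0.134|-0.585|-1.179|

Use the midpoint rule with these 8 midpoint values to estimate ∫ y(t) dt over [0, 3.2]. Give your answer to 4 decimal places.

-0.1700

h = 0.4, n = 8.
h·[y(m₁) + y(m₂) + y(m₃) + y(m₄) + y(m₅) + y(m₆) + y(m₇) + y(m₈)] = 0.4·(-0.425) = -0.1700.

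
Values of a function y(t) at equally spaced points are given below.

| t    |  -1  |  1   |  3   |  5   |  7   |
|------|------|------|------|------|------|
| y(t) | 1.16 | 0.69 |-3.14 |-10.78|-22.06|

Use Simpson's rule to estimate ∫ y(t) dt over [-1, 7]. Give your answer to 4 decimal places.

h = 2, n = 4.
(h/3)·[y₀ + 4y₁ + 2y₂ + 4y₃ + y₄] = 0.666667·(-67.54) = -45.0267.

-45.0267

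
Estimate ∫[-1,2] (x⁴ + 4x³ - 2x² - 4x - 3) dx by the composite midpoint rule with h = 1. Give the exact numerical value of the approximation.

h = (2 − (-1))/3 = 1.
Midpoints m₁,…,m₃ = -0.5, 0.5, 1.5.
f(m₁)=-1.9375, f(m₂)=-4.9375, f(m₃)=5.0625.
h·[f(m₁) + f(m₂) + f(m₃)] = 1·(-1.8125) = -1.8125.

-1.8125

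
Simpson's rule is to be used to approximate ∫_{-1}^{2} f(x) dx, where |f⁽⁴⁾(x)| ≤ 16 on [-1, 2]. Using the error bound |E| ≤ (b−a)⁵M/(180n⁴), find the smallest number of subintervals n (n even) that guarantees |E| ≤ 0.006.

8

Need 3888/(180n⁴) ≤ 0.006.
n⁴ ≥ 3888/(180·0.006) = 3600 ⇒ n ≥ 7.7460, so the smallest even n is 8. (n must be even for Simpson's rule.)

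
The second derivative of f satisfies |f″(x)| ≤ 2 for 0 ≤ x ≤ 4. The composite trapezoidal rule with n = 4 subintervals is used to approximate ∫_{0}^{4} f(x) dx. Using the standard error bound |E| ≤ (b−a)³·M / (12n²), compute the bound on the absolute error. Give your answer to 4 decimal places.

|E| ≤ (4)³·2 / (12·4²) = 128/192 = 0.6667.

0.6667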